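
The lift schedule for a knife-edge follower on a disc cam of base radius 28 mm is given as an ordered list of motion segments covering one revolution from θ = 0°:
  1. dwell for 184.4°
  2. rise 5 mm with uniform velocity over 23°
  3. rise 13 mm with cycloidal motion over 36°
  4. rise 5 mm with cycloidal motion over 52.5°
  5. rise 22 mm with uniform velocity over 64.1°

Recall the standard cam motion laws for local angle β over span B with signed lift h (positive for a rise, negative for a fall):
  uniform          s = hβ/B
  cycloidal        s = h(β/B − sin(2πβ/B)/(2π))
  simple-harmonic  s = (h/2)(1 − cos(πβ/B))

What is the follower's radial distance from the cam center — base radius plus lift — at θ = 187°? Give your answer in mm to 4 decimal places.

seg 1 [0°–184.4°] dwell: s stays 0.0000
seg 2 [184.4°–207.4°] uniform, h=5: θ=187° here. β=2.6, B=23. 5·2.6/23 = 0.5652 → s = 0.5652
radial distance = base radius + s = 28 + 0.5652 = 28.5652

28.5652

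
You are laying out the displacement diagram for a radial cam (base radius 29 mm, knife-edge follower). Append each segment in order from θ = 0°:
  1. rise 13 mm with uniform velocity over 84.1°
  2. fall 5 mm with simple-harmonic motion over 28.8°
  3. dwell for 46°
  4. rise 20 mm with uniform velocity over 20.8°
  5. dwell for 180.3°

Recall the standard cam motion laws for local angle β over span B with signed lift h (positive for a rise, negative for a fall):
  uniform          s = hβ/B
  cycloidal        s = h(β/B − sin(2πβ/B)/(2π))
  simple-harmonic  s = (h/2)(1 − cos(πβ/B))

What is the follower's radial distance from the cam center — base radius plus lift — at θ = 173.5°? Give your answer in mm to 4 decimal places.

seg 1 [0°–84.1°] uniform, h=13: full span → s += 13 → s = 13.0000
seg 2 [84.1°–112.9°] simple-harmonic, h=-5: full span → s += -5 → s = 8.0000
seg 3 [112.9°–158.9°] dwell: s stays 8.0000
seg 4 [158.9°–179.7°] uniform, h=20: θ=173.5° here. β=14.6, B=20.8. 20·14.6/20.8 = 14.0385 → s = 22.0385
radial distance = base radius + s = 29 + 22.0385 = 51.0385

51.0385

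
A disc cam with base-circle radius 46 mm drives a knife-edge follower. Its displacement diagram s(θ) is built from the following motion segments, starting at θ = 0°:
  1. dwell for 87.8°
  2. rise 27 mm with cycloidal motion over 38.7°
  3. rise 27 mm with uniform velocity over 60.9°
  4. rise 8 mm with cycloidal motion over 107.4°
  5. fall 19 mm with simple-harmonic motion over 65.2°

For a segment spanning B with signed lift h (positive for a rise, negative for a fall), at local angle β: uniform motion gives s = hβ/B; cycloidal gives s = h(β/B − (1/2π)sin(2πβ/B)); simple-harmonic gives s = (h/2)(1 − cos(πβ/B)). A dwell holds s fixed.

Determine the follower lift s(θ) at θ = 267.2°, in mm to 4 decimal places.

seg 1 [0°–87.8°] dwell: s stays 0.0000
seg 2 [87.8°–126.5°] cycloidal, h=27: full span → s += 27 → s = 27.0000
seg 3 [126.5°–187.4°] uniform, h=27: full span → s += 27 → s = 54.0000
seg 4 [187.4°–294.8°] cycloidal, h=8: θ=267.2° here. β=79.8, B=107.4. 8·(0.7430 − sin(2π·0.7430)/(2π)) = 7.2161 → s = 61.2161

61.2161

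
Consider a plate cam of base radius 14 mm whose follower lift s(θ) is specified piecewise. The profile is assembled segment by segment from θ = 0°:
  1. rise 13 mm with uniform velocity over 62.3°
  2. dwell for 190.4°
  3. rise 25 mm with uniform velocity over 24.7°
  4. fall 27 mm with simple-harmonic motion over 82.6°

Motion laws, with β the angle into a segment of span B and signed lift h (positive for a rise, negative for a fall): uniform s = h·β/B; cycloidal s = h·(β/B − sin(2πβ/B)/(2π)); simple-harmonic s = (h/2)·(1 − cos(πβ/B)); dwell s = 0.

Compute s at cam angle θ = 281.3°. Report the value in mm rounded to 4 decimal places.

seg 1 [0°–62.3°] uniform, h=13: full span → s += 13 → s = 13.0000
seg 2 [62.3°–252.7°] dwell: s stays 13.0000
seg 3 [252.7°–277.4°] uniform, h=25: full span → s += 25 → s = 38.0000
seg 4 [277.4°–360°] simple-harmonic, h=-27: θ=281.3° here. β=3.9, B=82.6. -27/2·(1 − cos(π·0.0472)) = -0.1482 → s = 37.8518

37.8518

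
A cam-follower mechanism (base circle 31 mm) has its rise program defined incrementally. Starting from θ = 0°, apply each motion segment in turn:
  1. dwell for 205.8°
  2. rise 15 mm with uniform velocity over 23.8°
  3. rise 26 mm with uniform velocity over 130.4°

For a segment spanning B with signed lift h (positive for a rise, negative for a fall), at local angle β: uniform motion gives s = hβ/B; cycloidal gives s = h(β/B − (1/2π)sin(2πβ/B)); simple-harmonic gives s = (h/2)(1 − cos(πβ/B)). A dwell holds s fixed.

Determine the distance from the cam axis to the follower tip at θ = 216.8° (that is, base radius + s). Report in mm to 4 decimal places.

seg 1 [0°–205.8°] dwell: s stays 0.0000
seg 2 [205.8°–229.6°] uniform, h=15: θ=216.8° here. β=11, B=23.8. 15·11/23.8 = 6.9328 → s = 6.9328
radial distance = base radius + s = 31 + 6.9328 = 37.9328

37.9328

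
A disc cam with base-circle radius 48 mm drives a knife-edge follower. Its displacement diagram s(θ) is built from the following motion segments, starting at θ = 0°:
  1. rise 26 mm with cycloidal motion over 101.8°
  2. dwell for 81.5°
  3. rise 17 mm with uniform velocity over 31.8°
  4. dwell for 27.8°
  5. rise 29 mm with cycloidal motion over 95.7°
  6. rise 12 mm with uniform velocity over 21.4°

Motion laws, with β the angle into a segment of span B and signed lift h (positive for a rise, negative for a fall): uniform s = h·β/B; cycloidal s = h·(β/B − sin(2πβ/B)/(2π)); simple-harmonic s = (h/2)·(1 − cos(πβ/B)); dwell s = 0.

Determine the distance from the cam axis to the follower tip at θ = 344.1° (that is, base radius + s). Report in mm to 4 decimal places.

seg 1 [0°–101.8°] cycloidal, h=26: full span → s += 26 → s = 26.0000
seg 2 [101.8°–183.3°] dwell: s stays 26.0000
seg 3 [183.3°–215.1°] uniform, h=17: full span → s += 17 → s = 43.0000
seg 4 [215.1°–242.9°] dwell: s stays 43.0000
seg 5 [242.9°–338.6°] cycloidal, h=29: full span → s += 29 → s = 72.0000
seg 6 [338.6°–360°] uniform, h=12: θ=344.1° here. β=5.5, B=21.4. 12·5.5/21.4 = 3.0841 → s = 75.0841
radial distance = base radius + s = 48 + 75.0841 = 123.0841

123.0841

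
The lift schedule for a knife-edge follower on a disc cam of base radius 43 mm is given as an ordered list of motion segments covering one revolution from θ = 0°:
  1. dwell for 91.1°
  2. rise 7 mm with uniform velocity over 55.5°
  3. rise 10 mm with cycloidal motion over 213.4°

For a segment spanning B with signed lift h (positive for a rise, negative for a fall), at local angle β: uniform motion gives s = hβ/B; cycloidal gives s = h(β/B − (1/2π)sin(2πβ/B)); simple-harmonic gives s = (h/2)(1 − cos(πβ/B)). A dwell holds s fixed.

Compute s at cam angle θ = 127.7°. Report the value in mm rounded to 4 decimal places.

seg 1 [0°–91.1°] dwell: s stays 0.0000
seg 2 [91.1°–146.6°] uniform, h=7: θ=127.7° here. β=36.6, B=55.5. 7·36.6/55.5 = 4.6162 → s = 4.6162

4.6162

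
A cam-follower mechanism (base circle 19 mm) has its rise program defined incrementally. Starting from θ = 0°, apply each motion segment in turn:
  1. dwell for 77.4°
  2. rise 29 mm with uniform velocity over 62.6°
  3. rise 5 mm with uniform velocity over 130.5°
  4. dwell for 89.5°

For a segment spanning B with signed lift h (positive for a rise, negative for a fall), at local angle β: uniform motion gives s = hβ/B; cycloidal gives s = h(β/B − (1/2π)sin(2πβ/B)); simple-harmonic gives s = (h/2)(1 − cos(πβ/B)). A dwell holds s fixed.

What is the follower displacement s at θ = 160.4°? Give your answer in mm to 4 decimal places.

seg 1 [0°–77.4°] dwell: s stays 0.0000
seg 2 [77.4°–140°] uniform, h=29: full span → s += 29 → s = 29.0000
seg 3 [140°–270.5°] uniform, h=5: θ=160.4° here. β=20.4, B=130.5. 5·20.4/130.5 = 0.7816 → s = 29.7816

29.7816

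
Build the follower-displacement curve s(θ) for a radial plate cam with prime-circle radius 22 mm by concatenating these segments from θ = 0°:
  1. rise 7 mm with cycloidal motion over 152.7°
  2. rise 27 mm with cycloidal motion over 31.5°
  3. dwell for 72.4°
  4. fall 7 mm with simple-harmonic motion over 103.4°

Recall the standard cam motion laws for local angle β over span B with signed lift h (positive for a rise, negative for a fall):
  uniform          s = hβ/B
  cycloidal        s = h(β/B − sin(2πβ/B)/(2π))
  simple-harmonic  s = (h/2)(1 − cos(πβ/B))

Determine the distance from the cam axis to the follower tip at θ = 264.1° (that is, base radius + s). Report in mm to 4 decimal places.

seg 1 [0°–152.7°] cycloidal, h=7: full span → s += 7 → s = 7.0000
seg 2 [152.7°–184.2°] cycloidal, h=27: full span → s += 27 → s = 34.0000
seg 3 [184.2°–256.6°] dwell: s stays 34.0000
seg 4 [256.6°–360°] simple-harmonic, h=-7: θ=264.1° here. β=7.5, B=103.4. -7/2·(1 − cos(π·0.0725)) = -0.0905 → s = 33.9095
radial distance = base radius + s = 22 + 33.9095 = 55.9095

55.9095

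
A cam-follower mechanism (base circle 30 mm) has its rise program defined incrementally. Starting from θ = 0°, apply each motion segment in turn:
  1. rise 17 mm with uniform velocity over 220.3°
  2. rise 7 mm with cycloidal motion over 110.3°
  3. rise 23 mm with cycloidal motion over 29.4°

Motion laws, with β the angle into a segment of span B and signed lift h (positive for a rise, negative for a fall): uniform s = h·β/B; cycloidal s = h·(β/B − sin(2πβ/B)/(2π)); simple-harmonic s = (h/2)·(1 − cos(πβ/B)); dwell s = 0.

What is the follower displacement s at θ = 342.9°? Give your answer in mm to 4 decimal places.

seg 1 [0°–220.3°] uniform, h=17: full span → s += 17 → s = 17.0000
seg 2 [220.3°–330.6°] cycloidal, h=7: full span → s += 7 → s = 24.0000
seg 3 [330.6°–360°] cycloidal, h=23: θ=342.9° here. β=12.3, B=29.4. 23·(0.4184 − sin(2π·0.4184)/(2π)) = 7.8261 → s = 31.8261

31.8261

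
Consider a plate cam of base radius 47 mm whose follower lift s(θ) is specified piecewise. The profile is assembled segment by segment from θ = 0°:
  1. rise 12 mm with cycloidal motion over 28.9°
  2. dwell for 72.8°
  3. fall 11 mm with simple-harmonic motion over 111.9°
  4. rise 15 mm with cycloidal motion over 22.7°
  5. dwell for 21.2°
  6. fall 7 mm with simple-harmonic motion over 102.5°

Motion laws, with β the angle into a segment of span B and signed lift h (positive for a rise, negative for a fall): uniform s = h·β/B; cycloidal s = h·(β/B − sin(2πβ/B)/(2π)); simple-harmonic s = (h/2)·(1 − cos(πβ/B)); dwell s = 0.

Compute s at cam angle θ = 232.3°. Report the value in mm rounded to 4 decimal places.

seg 1 [0°–28.9°] cycloidal, h=12: full span → s += 12 → s = 12.0000
seg 2 [28.9°–101.7°] dwell: s stays 12.0000
seg 3 [101.7°–213.6°] simple-harmonic, h=-11: full span → s += -11 → s = 1.0000
seg 4 [213.6°–236.3°] cycloidal, h=15: θ=232.3° here. β=18.7, B=22.7. 15·(0.8238 − sin(2π·0.8238)/(2π)) = 14.4921 → s = 15.4921

15.4921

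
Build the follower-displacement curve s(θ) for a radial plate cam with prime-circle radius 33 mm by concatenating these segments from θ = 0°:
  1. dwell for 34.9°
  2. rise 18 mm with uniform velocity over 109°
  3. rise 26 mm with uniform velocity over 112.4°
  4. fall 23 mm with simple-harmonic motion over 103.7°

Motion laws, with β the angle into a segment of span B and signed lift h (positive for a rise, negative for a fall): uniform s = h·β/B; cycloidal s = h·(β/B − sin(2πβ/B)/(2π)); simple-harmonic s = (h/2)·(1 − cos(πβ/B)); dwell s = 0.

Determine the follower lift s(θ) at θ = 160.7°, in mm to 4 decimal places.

seg 1 [0°–34.9°] dwell: s stays 0.0000
seg 2 [34.9°–143.9°] uniform, h=18: full span → s += 18 → s = 18.0000
seg 3 [143.9°–256.3°] uniform, h=26: θ=160.7° here. β=16.8, B=112.4. 26·16.8/112.4 = 3.8861 → s = 21.8861

21.8861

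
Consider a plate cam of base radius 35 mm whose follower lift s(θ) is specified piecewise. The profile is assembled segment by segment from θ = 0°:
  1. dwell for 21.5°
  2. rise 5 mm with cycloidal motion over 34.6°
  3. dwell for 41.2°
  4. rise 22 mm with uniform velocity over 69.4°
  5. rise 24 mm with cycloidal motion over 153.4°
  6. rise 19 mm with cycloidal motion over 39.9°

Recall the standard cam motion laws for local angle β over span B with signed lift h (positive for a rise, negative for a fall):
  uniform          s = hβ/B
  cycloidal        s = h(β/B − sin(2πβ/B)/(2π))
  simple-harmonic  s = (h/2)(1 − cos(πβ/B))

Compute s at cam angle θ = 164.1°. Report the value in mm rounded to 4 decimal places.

seg 1 [0°–21.5°] dwell: s stays 0.0000
seg 2 [21.5°–56.1°] cycloidal, h=5: full span → s += 5 → s = 5.0000
seg 3 [56.1°–97.3°] dwell: s stays 5.0000
seg 4 [97.3°–166.7°] uniform, h=22: θ=164.1° here. β=66.8, B=69.4. 22·66.8/69.4 = 21.1758 → s = 26.1758

26.1758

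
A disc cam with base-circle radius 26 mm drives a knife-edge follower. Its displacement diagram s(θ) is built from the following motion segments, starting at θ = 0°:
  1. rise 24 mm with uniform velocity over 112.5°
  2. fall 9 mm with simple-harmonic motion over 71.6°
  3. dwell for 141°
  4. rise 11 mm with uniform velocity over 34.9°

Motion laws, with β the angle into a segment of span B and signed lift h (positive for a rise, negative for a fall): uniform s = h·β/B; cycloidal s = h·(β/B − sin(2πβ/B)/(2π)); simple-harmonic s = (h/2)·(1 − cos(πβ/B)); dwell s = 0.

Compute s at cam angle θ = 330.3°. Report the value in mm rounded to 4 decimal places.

seg 1 [0°–112.5°] uniform, h=24: full span → s += 24 → s = 24.0000
seg 2 [112.5°–184.1°] simple-harmonic, h=-9: full span → s += -9 → s = 15.0000
seg 3 [184.1°–325.1°] dwell: s stays 15.0000
seg 4 [325.1°–360°] uniform, h=11: θ=330.3° here. β=5.2, B=34.9. 11·5.2/34.9 = 1.6390 → s = 16.6390

16.6390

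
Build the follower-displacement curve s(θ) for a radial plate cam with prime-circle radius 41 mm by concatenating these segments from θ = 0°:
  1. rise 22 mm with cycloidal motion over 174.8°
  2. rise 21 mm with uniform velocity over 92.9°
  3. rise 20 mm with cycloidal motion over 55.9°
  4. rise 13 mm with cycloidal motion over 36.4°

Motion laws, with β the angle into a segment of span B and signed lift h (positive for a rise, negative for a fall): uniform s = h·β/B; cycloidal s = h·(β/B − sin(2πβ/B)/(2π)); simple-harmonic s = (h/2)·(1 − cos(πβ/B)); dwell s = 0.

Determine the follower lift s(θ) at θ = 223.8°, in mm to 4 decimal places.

seg 1 [0°–174.8°] cycloidal, h=22: full span → s += 22 → s = 22.0000
seg 2 [174.8°–267.7°] uniform, h=21: θ=223.8° here. β=49, B=92.9. 21·49/92.9 = 11.0764 → s = 33.0764

33.0764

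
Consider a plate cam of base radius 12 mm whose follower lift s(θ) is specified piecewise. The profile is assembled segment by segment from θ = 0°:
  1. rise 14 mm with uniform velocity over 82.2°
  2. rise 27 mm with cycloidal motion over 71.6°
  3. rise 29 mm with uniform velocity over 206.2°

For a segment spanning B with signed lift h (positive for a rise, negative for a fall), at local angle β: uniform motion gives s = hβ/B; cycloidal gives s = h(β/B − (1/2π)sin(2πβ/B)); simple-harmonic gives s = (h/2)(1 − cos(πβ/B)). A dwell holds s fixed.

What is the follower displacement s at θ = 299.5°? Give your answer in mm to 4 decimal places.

seg 1 [0°–82.2°] uniform, h=14: full span → s += 14 → s = 14.0000
seg 2 [82.2°–153.8°] cycloidal, h=27: full span → s += 27 → s = 41.0000
seg 3 [153.8°–360°] uniform, h=29: θ=299.5° here. β=145.7, B=206.2. 29·145.7/206.2 = 20.4913 → s = 61.4913

61.4913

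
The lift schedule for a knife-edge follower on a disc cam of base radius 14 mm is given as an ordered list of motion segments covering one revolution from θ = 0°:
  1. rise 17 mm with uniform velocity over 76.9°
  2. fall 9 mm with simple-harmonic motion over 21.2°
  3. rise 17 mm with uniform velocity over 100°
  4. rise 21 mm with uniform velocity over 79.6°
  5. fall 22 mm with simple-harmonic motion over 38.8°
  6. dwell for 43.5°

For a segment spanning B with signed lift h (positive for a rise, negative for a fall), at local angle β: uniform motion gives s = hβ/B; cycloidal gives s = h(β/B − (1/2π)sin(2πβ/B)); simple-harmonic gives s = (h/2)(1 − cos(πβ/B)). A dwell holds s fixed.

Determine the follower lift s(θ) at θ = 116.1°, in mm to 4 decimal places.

seg 1 [0°–76.9°] uniform, h=17: full span → s += 17 → s = 17.0000
seg 2 [76.9°–98.1°] simple-harmonic, h=-9: full span → s += -9 → s = 8.0000
seg 3 [98.1°–198.1°] uniform, h=17: θ=116.1° here. β=18, B=100. 17·18/100 = 3.0600 → s = 11.0600

11.0600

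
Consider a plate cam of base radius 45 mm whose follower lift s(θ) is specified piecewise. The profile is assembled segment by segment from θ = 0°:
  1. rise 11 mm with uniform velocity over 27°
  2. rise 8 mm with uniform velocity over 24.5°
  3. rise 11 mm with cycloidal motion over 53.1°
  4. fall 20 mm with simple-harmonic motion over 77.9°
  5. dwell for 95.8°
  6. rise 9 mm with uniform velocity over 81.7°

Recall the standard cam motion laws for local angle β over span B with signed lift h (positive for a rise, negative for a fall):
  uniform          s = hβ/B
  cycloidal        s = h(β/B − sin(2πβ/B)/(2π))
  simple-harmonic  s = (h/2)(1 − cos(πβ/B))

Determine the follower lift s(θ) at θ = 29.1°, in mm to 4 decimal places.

seg 1 [0°–27°] uniform, h=11: full span → s += 11 → s = 11.0000
seg 2 [27°–51.5°] uniform, h=8: θ=29.1° here. β=2.1, B=24.5. 8·2.1/24.5 = 0.6857 → s = 11.6857

11.6857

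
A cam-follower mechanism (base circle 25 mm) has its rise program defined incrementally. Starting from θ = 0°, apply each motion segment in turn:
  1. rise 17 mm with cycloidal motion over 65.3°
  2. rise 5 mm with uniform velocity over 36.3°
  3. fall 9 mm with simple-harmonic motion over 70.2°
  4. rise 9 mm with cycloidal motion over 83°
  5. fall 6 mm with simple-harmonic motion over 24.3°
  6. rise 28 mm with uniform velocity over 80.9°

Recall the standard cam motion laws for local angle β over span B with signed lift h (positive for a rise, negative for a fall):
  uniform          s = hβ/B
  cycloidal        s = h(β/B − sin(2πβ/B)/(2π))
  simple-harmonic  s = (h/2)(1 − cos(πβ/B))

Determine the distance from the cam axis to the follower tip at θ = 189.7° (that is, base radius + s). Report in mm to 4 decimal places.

seg 1 [0°–65.3°] cycloidal, h=17: full span → s += 17 → s = 17.0000
seg 2 [65.3°–101.6°] uniform, h=5: full span → s += 5 → s = 22.0000
seg 3 [101.6°–171.8°] simple-harmonic, h=-9: full span → s += -9 → s = 13.0000
seg 4 [171.8°–254.8°] cycloidal, h=9: θ=189.7° here. β=17.9, B=83. 9·(0.2157 − sin(2π·0.2157)/(2π)) = 0.5418 → s = 13.5418
radial distance = base radius + s = 25 + 13.5418 = 38.5418

38.5418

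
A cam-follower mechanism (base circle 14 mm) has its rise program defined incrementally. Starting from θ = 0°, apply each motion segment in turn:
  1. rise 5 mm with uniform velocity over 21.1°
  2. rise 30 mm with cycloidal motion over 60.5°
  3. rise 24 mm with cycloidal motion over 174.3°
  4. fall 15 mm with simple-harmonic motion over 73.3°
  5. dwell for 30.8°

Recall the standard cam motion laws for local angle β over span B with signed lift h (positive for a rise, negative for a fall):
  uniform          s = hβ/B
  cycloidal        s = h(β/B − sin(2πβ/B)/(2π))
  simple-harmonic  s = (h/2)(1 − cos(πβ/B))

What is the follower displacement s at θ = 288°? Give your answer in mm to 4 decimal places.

seg 1 [0°–21.1°] uniform, h=5: full span → s += 5 → s = 5.0000
seg 2 [21.1°–81.6°] cycloidal, h=30: full span → s += 30 → s = 35.0000
seg 3 [81.6°–255.9°] cycloidal, h=24: full span → s += 24 → s = 59.0000
seg 4 [255.9°–329.2°] simple-harmonic, h=-15: θ=288° here. β=32.1, B=73.3. -15/2·(1 − cos(π·0.4379)) = -6.0467 → s = 52.9533

52.9533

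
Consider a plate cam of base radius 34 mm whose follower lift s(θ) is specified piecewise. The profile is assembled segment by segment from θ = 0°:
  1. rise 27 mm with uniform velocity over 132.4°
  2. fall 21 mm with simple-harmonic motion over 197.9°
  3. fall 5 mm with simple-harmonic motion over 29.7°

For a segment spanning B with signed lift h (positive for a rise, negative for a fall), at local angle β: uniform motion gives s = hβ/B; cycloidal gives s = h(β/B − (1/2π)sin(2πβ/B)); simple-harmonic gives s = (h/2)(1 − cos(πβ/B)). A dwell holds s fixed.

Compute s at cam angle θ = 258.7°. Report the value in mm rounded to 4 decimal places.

seg 1 [0°–132.4°] uniform, h=27: full span → s += 27 → s = 27.0000
seg 2 [132.4°–330.3°] simple-harmonic, h=-21: θ=258.7° here. β=126.3, B=197.9. -21/2·(1 − cos(π·0.6382)) = -14.9169 → s = 12.0831

12.0831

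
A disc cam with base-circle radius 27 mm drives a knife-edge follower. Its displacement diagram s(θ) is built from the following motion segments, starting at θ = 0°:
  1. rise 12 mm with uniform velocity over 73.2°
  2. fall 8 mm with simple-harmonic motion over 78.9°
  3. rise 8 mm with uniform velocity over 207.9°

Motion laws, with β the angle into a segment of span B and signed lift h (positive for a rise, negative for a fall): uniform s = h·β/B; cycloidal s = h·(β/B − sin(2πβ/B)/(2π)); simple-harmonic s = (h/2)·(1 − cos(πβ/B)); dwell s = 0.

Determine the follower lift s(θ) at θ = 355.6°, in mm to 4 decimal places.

seg 1 [0°–73.2°] uniform, h=12: full span → s += 12 → s = 12.0000
seg 2 [73.2°–152.1°] simple-harmonic, h=-8: full span → s += -8 → s = 4.0000
seg 3 [152.1°–360°] uniform, h=8: θ=355.6° here. β=203.5, B=207.9. 8·203.5/207.9 = 7.8307 → s = 11.8307

11.8307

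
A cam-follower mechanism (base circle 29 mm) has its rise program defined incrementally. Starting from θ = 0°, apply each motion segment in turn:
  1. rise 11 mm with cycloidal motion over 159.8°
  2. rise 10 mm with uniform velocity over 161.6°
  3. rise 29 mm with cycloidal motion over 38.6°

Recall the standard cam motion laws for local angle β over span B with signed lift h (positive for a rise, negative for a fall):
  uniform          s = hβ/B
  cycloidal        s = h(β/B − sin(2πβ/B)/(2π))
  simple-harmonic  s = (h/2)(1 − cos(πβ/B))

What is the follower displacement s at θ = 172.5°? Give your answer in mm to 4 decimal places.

seg 1 [0°–159.8°] cycloidal, h=11: full span → s += 11 → s = 11.0000
seg 2 [159.8°–321.4°] uniform, h=10: θ=172.5° here. β=12.7, B=161.6. 10·12.7/161.6 = 0.7859 → s = 11.7859

11.7859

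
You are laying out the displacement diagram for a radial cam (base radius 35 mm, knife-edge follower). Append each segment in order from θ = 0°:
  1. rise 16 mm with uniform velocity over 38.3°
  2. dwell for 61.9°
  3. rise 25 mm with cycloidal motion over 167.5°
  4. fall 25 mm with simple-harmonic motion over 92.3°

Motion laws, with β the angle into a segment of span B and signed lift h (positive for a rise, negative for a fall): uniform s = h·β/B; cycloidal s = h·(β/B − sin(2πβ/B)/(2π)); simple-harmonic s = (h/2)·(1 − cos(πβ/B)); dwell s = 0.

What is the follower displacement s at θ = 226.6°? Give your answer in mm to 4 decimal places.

seg 1 [0°–38.3°] uniform, h=16: full span → s += 16 → s = 16.0000
seg 2 [38.3°–100.2°] dwell: s stays 16.0000
seg 3 [100.2°–267.7°] cycloidal, h=25: θ=226.6° here. β=126.4, B=167.5. 25·(0.7546 − sin(2π·0.7546)/(2π)) = 22.8429 → s = 38.8429

38.8429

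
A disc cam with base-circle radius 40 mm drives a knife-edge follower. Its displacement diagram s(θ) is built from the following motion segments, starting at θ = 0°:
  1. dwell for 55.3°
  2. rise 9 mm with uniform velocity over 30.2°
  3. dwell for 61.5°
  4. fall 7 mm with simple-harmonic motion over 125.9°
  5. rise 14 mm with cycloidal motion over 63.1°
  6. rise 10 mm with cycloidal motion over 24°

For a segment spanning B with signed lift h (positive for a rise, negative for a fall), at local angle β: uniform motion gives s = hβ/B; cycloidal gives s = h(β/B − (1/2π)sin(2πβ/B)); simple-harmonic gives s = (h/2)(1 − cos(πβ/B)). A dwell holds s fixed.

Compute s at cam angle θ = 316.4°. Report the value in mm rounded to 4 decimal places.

seg 1 [0°–55.3°] dwell: s stays 0.0000
seg 2 [55.3°–85.5°] uniform, h=9: full span → s += 9 → s = 9.0000
seg 3 [85.5°–147°] dwell: s stays 9.0000
seg 4 [147°–272.9°] simple-harmonic, h=-7: full span → s += -7 → s = 2.0000
seg 5 [272.9°–336°] cycloidal, h=14: θ=316.4° here. β=43.5, B=63.1. 14·(0.6894 − sin(2π·0.6894)/(2π)) = 11.7198 → s = 13.7198

13.7198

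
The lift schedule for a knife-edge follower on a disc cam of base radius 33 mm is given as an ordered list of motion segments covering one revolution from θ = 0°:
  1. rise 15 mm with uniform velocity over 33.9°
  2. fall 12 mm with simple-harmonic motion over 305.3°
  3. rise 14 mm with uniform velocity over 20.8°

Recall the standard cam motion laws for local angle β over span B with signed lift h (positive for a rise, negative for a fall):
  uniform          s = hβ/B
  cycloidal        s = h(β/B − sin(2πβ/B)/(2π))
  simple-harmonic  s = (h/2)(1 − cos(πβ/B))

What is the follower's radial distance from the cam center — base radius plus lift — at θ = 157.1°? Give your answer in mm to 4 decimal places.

seg 1 [0°–33.9°] uniform, h=15: full span → s += 15 → s = 15.0000
seg 2 [33.9°–339.2°] simple-harmonic, h=-12: θ=157.1° here. β=123.2, B=305.3. -12/2·(1 − cos(π·0.4035)) = -4.2094 → s = 10.7906
radial distance = base radius + s = 33 + 10.7906 = 43.7906

43.7906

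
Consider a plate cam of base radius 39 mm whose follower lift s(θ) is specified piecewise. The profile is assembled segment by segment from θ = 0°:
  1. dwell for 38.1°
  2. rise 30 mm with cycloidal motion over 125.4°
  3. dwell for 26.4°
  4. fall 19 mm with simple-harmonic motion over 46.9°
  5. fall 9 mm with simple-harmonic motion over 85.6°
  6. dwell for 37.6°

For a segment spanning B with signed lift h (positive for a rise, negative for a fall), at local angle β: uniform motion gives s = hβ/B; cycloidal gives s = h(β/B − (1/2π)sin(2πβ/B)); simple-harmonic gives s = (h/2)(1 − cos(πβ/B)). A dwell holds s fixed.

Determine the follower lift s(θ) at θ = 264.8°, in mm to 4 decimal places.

seg 1 [0°–38.1°] dwell: s stays 0.0000
seg 2 [38.1°–163.5°] cycloidal, h=30: full span → s += 30 → s = 30.0000
seg 3 [163.5°–189.9°] dwell: s stays 30.0000
seg 4 [189.9°–236.8°] simple-harmonic, h=-19: full span → s += -19 → s = 11.0000
seg 5 [236.8°–322.4°] simple-harmonic, h=-9: θ=264.8° here. β=28, B=85.6. -9/2·(1 − cos(π·0.3271)) = -2.1742 → s = 8.8258

8.8258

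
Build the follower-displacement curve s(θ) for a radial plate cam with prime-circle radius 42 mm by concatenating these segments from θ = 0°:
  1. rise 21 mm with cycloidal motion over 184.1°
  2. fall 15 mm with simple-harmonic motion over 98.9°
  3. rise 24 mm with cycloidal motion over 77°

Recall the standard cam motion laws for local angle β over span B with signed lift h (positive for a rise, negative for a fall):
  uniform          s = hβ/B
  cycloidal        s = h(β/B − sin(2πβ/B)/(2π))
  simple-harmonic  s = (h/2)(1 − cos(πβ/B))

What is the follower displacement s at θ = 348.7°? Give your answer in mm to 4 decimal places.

seg 1 [0°–184.1°] cycloidal, h=21: full span → s += 21 → s = 21.0000
seg 2 [184.1°–283°] simple-harmonic, h=-15: full span → s += -15 → s = 6.0000
seg 3 [283°–360°] cycloidal, h=24: θ=348.7° here. β=65.7, B=77. 24·(0.8532 − sin(2π·0.8532)/(2π)) = 23.5217 → s = 29.5217

29.5217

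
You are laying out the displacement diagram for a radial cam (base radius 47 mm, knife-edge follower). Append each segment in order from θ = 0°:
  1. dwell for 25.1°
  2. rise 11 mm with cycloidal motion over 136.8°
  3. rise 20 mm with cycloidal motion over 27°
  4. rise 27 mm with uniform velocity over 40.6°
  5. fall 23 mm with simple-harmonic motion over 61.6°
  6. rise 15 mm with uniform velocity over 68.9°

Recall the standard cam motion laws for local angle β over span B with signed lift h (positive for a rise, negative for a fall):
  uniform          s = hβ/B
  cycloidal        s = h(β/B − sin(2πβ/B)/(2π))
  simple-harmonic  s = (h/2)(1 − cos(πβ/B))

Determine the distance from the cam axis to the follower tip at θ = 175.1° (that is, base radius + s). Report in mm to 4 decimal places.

seg 1 [0°–25.1°] dwell: s stays 0.0000
seg 2 [25.1°–161.9°] cycloidal, h=11: full span → s += 11 → s = 11.0000
seg 3 [161.9°–188.9°] cycloidal, h=20: θ=175.1° here. β=13.2, B=27. 20·(0.4889 − sin(2π·0.4889)/(2π)) = 9.5557 → s = 20.5557
radial distance = base radius + s = 47 + 20.5557 = 67.5557

67.5557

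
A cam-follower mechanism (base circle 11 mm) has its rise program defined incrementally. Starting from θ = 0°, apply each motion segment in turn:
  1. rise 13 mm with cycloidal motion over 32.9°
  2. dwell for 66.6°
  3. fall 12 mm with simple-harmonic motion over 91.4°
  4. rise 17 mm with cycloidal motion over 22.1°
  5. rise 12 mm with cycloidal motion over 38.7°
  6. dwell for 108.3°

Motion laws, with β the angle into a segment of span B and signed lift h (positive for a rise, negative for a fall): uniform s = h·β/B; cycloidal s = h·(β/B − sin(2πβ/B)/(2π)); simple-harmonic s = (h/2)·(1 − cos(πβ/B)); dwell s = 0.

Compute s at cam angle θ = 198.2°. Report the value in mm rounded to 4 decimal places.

seg 1 [0°–32.9°] cycloidal, h=13: full span → s += 13 → s = 13.0000
seg 2 [32.9°–99.5°] dwell: s stays 13.0000
seg 3 [99.5°–190.9°] simple-harmonic, h=-12: full span → s += -12 → s = 1.0000
seg 4 [190.9°–213°] cycloidal, h=17: θ=198.2° here. β=7.3, B=22.1. 17·(0.3303 − sin(2π·0.3303)/(2π)) = 3.2470 → s = 4.2470

4.2470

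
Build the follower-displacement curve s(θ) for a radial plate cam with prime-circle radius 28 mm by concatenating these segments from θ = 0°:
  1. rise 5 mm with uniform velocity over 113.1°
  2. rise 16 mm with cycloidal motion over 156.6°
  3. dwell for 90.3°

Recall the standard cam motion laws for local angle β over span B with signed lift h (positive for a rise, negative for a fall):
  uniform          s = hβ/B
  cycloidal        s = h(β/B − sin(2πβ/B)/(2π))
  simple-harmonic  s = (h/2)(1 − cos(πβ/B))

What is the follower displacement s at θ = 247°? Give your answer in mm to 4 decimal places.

seg 1 [0°–113.1°] uniform, h=5: full span → s += 5 → s = 5.0000
seg 2 [113.1°–269.7°] cycloidal, h=16: θ=247° here. β=133.9, B=156.6. 16·(0.8550 − sin(2π·0.8550)/(2π)) = 15.6924 → s = 20.6924

20.6924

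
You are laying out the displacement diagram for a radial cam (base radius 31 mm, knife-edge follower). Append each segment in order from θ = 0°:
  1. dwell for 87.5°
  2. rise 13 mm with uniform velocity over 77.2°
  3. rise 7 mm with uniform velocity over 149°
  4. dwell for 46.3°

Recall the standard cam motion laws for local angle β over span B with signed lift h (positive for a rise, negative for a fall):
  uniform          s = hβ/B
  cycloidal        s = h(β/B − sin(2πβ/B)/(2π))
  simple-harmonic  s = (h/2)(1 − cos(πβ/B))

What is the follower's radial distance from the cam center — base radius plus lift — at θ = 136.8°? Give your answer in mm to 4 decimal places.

seg 1 [0°–87.5°] dwell: s stays 0.0000
seg 2 [87.5°–164.7°] uniform, h=13: θ=136.8° here. β=49.3, B=77.2. 13·49.3/77.2 = 8.3018 → s = 8.3018
radial distance = base radius + s = 31 + 8.3018 = 39.3018

39.3018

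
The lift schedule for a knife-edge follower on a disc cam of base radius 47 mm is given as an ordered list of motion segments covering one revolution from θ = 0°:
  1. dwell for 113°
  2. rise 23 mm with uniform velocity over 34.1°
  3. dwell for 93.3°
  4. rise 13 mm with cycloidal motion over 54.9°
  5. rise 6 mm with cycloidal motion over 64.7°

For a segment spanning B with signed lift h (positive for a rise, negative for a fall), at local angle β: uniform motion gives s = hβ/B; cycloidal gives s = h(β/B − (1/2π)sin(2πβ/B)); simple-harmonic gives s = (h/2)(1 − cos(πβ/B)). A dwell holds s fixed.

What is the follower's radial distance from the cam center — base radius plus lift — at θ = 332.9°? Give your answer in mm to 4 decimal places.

seg 1 [0°–113°] dwell: s stays 0.0000
seg 2 [113°–147.1°] uniform, h=23: full span → s += 23 → s = 23.0000
seg 3 [147.1°–240.4°] dwell: s stays 23.0000
seg 4 [240.4°–295.3°] cycloidal, h=13: full span → s += 13 → s = 36.0000
seg 5 [295.3°–360°] cycloidal, h=6: θ=332.9° here. β=37.6, B=64.7. 6·(0.5811 − sin(2π·0.5811)/(2π)) = 3.9529 → s = 39.9529
radial distance = base radius + s = 47 + 39.9529 = 86.9529

86.9529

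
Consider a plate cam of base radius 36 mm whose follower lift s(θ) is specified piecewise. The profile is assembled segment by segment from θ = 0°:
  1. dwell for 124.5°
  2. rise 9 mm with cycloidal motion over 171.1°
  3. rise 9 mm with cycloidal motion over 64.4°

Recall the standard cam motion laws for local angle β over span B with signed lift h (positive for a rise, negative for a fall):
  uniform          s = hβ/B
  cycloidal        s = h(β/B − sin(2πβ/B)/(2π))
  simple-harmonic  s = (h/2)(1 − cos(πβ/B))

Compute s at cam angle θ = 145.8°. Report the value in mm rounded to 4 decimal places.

seg 1 [0°–124.5°] dwell: s stays 0.0000
seg 2 [124.5°–295.6°] cycloidal, h=9: θ=145.8° here. β=21.3, B=171.1. 9·(0.1245 − sin(2π·0.1245)/(2π)) = 0.1108 → s = 0.1108

0.1108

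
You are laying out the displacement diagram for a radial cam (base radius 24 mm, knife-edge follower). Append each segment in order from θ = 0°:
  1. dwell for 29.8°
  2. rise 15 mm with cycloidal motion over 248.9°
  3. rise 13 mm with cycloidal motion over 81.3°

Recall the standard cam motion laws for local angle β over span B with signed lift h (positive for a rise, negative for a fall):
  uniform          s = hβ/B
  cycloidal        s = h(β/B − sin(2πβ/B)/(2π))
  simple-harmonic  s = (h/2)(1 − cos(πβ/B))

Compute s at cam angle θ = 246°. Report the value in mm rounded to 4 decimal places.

seg 1 [0°–29.8°] dwell: s stays 0.0000
seg 2 [29.8°–278.7°] cycloidal, h=15: θ=246° here. β=216.2, B=248.9. 15·(0.8686 − sin(2π·0.8686)/(2π)) = 14.7837 → s = 14.7837

14.7837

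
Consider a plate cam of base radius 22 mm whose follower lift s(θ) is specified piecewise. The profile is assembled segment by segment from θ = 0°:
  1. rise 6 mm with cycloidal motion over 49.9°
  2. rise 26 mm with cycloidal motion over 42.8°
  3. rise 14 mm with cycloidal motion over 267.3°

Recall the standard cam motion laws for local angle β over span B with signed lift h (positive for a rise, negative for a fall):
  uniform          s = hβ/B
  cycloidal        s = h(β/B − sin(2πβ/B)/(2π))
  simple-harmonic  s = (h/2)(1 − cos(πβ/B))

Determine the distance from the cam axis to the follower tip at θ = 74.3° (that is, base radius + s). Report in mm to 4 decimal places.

seg 1 [0°–49.9°] cycloidal, h=6: full span → s += 6 → s = 6.0000
seg 2 [49.9°–92.7°] cycloidal, h=26: θ=74.3° here. β=24.4, B=42.8. 26·(0.5701 − sin(2π·0.5701)/(2π)) = 16.5865 → s = 22.5865
radial distance = base radius + s = 22 + 22.5865 = 44.5865

44.5865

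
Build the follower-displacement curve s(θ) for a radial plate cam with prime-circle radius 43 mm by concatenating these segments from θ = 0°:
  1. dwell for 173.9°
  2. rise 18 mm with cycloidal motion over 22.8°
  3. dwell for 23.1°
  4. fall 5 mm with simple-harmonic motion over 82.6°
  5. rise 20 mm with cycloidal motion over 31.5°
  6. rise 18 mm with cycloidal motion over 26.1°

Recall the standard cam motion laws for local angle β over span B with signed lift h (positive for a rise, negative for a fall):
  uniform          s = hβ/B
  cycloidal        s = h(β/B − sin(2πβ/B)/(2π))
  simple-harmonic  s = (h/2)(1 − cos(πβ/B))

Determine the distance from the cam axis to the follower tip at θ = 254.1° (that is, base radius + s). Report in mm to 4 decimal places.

seg 1 [0°–173.9°] dwell: s stays 0.0000
seg 2 [173.9°–196.7°] cycloidal, h=18: full span → s += 18 → s = 18.0000
seg 3 [196.7°–219.8°] dwell: s stays 18.0000
seg 4 [219.8°–302.4°] simple-harmonic, h=-5: θ=254.1° here. β=34.3, B=82.6. -5/2·(1 − cos(π·0.4153)) = -1.8422 → s = 16.1578
radial distance = base radius + s = 43 + 16.1578 = 59.1578

59.1578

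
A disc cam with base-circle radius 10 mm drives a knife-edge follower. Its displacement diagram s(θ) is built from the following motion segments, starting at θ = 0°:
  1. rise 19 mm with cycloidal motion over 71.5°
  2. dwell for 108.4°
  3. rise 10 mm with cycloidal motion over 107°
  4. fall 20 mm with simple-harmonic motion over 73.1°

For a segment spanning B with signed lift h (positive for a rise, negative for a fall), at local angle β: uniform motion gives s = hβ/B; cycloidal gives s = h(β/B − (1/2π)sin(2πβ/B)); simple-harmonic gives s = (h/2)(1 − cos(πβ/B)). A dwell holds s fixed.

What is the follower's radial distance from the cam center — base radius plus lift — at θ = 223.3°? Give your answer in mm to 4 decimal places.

seg 1 [0°–71.5°] cycloidal, h=19: full span → s += 19 → s = 19.0000
seg 2 [71.5°–179.9°] dwell: s stays 19.0000
seg 3 [179.9°–286.9°] cycloidal, h=10: θ=223.3° here. β=43.4, B=107. 10·(0.4056 − sin(2π·0.4056)/(2π)) = 3.1665 → s = 22.1665
radial distance = base radius + s = 10 + 22.1665 = 32.1665

32.1665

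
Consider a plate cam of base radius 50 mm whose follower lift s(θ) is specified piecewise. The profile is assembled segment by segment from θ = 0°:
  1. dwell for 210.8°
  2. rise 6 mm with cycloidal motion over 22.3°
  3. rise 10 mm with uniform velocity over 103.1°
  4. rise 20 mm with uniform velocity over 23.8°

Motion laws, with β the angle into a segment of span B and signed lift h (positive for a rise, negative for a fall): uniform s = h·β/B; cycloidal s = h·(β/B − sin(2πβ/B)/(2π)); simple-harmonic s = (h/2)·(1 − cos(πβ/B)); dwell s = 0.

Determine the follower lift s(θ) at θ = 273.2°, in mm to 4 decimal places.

seg 1 [0°–210.8°] dwell: s stays 0.0000
seg 2 [210.8°–233.1°] cycloidal, h=6: full span → s += 6 → s = 6.0000
seg 3 [233.1°–336.2°] uniform, h=10: θ=273.2° here. β=40.1, B=103.1. 10·40.1/103.1 = 3.8894 → s = 9.8894

9.8894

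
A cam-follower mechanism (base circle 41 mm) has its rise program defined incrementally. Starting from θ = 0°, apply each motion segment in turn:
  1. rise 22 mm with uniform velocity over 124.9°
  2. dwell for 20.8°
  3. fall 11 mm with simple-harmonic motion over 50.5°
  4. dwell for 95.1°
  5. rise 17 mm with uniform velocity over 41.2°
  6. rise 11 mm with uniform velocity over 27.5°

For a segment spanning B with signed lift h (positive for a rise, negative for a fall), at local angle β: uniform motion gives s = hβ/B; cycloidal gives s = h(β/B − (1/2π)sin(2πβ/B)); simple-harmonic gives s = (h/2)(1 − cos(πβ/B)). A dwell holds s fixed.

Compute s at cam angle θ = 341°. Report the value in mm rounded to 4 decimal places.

seg 1 [0°–124.9°] uniform, h=22: full span → s += 22 → s = 22.0000
seg 2 [124.9°–145.7°] dwell: s stays 22.0000
seg 3 [145.7°–196.2°] simple-harmonic, h=-11: full span → s += -11 → s = 11.0000
seg 4 [196.2°–291.3°] dwell: s stays 11.0000
seg 5 [291.3°–332.5°] uniform, h=17: full span → s += 17 → s = 28.0000
seg 6 [332.5°–360°] uniform, h=11: θ=341° here. β=8.5, B=27.5. 11·8.5/27.5 = 3.4000 → s = 31.4000

31.4000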